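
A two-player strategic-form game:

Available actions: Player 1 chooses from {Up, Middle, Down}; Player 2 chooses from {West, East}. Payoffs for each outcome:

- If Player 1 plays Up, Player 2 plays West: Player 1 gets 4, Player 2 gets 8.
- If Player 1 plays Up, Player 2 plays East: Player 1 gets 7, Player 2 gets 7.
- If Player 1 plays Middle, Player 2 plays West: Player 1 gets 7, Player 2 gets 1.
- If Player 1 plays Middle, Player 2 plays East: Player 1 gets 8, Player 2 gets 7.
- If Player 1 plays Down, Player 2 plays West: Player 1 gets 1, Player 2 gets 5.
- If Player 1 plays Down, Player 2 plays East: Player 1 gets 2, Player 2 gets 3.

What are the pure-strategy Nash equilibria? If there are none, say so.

Pure NE: (Middle, East)

Player 1 against West: payoffs 4, 7, 1 → best response Middle.
Player 1 against East: payoffs 7, 8, 2 → best response Middle.
Player 2 against Up: payoffs 8, 7 → best response West.
Player 2 against Middle: payoffs 1, 7 → best response East.
Player 2 against Down: payoffs 5, 3 → best response West.
Mutual best responses: (Middle, East).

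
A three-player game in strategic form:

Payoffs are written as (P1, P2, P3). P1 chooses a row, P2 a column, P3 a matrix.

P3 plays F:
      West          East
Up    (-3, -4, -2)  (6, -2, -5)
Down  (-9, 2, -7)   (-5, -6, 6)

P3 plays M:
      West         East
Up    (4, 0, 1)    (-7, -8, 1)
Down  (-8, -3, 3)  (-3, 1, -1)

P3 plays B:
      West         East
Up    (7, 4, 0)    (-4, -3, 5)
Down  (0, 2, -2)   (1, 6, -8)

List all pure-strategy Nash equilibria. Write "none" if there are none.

Pure NE: (Up, West, M)

P1 against (West, F): payoffs -3, -9 → best response Up.
P1 against (West, M): payoffs 4, -8 → best response Up.
P1 against (West, B): payoffs 7, 0 → best response Up.
P1 against (East, F): payoffs 6, -5 → best response Up.
P1 against (East, M): payoffs -7, -3 → best response Down.
P1 against (East, B): payoffs -4, 1 → best response Down.
P2 against (Up, F): payoffs -4, -2 → best response East.
P2 against (Up, M): payoffs 0, -8 → best response West.
P2 against (Up, B): payoffs 4, -3 → best response West.
P2 against (Down, F): payoffs 2, -6 → best response West.
P2 against (Down, M): payoffs -3, 1 → best response East.
P2 against (Down, B): payoffs 2, 6 → best response East.
P3 against (Up, West): payoffs -2, 1, 0 → best response M.
P3 against (Up, East): payoffs -5, 1, 5 → best response B.
P3 against (Down, West): payoffs -7, 3, -2 → best response M.
P3 against (Down, East): payoffs 6, -1, -8 → best response F.
Mutual best responses: (Up, West, M).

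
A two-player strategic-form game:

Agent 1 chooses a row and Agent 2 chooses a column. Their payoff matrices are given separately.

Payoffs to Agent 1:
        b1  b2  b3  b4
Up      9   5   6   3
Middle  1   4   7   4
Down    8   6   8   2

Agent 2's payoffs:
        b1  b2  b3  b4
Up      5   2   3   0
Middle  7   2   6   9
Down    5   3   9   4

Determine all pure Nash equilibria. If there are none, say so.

(Up, b1) and (Middle, b4) and (Down, b3)

(Up, b1): Agent 1 gets 9, best alternative 8; Agent 2 gets 5, best alternative 3. No profitable deviation — NE.
(Up, b2): Agent 1 can switch to Down (5 → 6). Not NE.
(Up, b3): Agent 1 can switch to Middle (6 → 7). Not NE.
(Up, b4): Agent 1 can switch to Middle (3 → 4). Not NE.
(Middle, b1): Agent 1 can switch to Up (1 → 9). Not NE.
(Middle, b2): Agent 1 can switch to Up (4 → 5). Not NE.
(Middle, b3): Agent 1 can switch to Down (7 → 8). Not NE.
(Middle, b4): Agent 1 gets 4, best alternative 3; Agent 2 gets 9, best alternative 7. No profitable deviation — NE.
(Down, b3): Agent 1 gets 8, best alternative 7; Agent 2 gets 9, best alternative 5. No profitable deviation — NE.
(The remaining 3 profiles each have a profitable deviation by the same check.)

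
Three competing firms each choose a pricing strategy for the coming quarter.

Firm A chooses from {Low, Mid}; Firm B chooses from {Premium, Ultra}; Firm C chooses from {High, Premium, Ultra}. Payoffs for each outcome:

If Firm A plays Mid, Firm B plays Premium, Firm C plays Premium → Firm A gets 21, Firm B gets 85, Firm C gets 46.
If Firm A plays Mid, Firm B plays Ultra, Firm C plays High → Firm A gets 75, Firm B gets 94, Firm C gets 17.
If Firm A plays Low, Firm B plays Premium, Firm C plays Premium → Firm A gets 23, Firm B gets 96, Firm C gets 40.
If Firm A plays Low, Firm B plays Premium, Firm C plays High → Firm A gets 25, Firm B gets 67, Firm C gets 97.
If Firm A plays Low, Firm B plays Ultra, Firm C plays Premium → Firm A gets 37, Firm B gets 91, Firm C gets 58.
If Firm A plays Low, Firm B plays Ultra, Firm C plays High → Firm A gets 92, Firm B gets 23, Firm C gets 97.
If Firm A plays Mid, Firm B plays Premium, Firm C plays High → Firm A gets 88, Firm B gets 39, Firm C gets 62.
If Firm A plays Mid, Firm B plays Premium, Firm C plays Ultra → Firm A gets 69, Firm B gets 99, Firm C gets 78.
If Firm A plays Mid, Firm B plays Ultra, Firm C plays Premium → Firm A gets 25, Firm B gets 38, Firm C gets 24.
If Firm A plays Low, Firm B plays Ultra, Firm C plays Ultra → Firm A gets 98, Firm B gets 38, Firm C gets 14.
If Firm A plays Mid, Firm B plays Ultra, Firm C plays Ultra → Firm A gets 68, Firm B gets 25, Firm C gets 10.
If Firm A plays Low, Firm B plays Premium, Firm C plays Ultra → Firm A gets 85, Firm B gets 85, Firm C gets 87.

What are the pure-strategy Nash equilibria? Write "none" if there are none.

none

(Low, Premium, High): Firm A can switch to Mid (25 → 88). Not NE.
(Low, Premium, Premium): Firm C can switch to High (40 → 97). Not NE.
(Low, Premium, Ultra): Firm C can switch to High (87 → 97). Not NE.
(Low, Ultra, High): Firm B can switch to Premium (23 → 67). Not NE.
(Low, Ultra, Premium): Firm B can switch to Premium (91 → 96). Not NE.
(Low, Ultra, Ultra): Firm B can switch to Premium (38 → 85). Not NE.
(Mid, Premium, High): Firm B can switch to Ultra (39 → 94). Not NE.
(Mid, Premium, Premium): Firm A can switch to Low (21 → 23). Not NE.
(Mid, Premium, Ultra): Firm A can switch to Low (69 → 85). Not NE.
(Mid, Ultra, High): Firm A can switch to Low (75 → 92). Not NE.
(Mid, Ultra, Premium): Firm A can switch to Low (25 → 37). Not NE.
(Mid, Ultra, Ultra): Firm A can switch to Low (68 → 98). Not NE.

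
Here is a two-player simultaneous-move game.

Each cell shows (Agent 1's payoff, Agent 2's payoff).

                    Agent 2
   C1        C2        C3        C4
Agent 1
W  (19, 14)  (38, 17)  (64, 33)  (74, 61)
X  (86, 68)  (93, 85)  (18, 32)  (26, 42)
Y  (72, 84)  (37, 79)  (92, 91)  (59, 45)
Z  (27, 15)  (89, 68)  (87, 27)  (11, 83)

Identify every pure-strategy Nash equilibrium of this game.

Pure-strategy Nash equilibria: (W, C4), (X, C2), (Y, C3)

(W, C1): Agent 1 can switch to X (19 → 86). Not NE.
(W, C2): Agent 1 can switch to X (38 → 93). Not NE.
(W, C3): Agent 1 can switch to Y (64 → 92). Not NE.
(W, C4): Agent 1 gets 74, best alternative 59; Agent 2 gets 61, best alternative 33. No profitable deviation — NE.
(X, C1): Agent 2 can switch to C2 (68 → 85). Not NE.
(X, C2): Agent 1 gets 93, best alternative 89; Agent 2 gets 85, best alternative 68. No profitable deviation — NE.
(X, C3): Agent 1 can switch to W (18 → 64). Not NE.
(X, C4): Agent 1 can switch to W (26 → 74). Not NE.
(Y, C1): Agent 1 can switch to X (72 → 86). Not NE.
(Y, C2): Agent 1 can switch to W (37 → 38). Not NE.
(Y, C3): Agent 1 gets 92, best alternative 87; Agent 2 gets 91, best alternative 84. No profitable deviation — NE.
(Y, C4): Agent 1 can switch to W (59 → 74). Not NE.
(Z, C1): Agent 1 can switch to X (27 → 86). Not NE.
(Z, C2): Agent 1 can switch to X (89 → 93). Not NE.
(Z, C3): Agent 1 can switch to Y (87 → 92). Not NE.
(The remaining 1 profile has a profitable deviation by the same check.)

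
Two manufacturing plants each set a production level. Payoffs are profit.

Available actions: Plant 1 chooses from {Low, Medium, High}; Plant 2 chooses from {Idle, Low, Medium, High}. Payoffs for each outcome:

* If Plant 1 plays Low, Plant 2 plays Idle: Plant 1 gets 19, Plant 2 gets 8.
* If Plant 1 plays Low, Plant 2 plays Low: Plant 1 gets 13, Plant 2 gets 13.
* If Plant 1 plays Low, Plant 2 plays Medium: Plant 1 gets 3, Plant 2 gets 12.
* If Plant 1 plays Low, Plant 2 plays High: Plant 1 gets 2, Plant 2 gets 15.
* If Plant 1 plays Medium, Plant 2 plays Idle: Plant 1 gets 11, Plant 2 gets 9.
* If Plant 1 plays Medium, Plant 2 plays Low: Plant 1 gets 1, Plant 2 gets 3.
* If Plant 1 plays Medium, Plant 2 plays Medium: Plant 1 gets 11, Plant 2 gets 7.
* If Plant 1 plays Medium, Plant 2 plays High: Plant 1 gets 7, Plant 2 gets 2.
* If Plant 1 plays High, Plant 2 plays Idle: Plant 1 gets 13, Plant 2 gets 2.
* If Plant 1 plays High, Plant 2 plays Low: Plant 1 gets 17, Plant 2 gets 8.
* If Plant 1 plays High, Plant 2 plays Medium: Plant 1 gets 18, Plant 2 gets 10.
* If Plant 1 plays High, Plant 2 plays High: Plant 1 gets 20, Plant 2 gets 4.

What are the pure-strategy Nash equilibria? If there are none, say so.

(Low, Idle): Plant 2 can switch to Low (8 → 13). Not NE.
(Low, Low): Plant 1 can switch to High (13 → 17). Not NE.
(Low, Medium): Plant 1 can switch to Medium (3 → 11). Not NE.
(Low, High): Plant 1 can switch to Medium (2 → 7). Not NE.
(Medium, Idle): Plant 1 can switch to Low (11 → 19). Not NE.
(Medium, Low): Plant 1 can switch to Low (1 → 13). Not NE.
(Medium, Medium): Plant 1 can switch to High (11 → 18). Not NE.
(Medium, High): Plant 1 can switch to High (7 → 20). Not NE.
(High, Idle): Plant 1 can switch to Low (13 → 19). Not NE.
(High, Low): Plant 2 can switch to Medium (8 → 10). Not NE.
(High, Medium): Plant 1 gets 18, best alternative 11; Plant 2 gets 10, best alternative 8. No profitable deviation — NE.
(High, High): Plant 2 can switch to Low (4 → 8). Not NE.

The unique pure-strategy Nash equilibrium is (High, Medium).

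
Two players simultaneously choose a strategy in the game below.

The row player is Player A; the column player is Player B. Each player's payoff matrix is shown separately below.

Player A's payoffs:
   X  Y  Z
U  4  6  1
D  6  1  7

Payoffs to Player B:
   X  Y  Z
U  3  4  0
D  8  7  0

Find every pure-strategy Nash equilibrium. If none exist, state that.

(U, Y) and (D, X)

Player A against X: payoffs 4, 6 → best response D.
Player A against Y: payoffs 6, 1 → best response U.
Player A against Z: payoffs 1, 7 → best response D.
Player B against U: payoffs 3, 4, 0 → best response Y.
Player B against D: payoffs 8, 7, 0 → best response X.
Mutual best responses: (U, Y); (D, X).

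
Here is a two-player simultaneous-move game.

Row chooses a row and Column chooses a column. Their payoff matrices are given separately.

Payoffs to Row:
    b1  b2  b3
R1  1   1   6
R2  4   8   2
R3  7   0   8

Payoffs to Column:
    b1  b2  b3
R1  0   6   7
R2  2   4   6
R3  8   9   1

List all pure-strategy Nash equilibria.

This game has no pure Nash equilibrium.

For each player, find the best response to each opponent profile; mutual best responses are the pure NE.
Row against b1: payoffs 1, 4, 7 → best response R3.
Row against b2: payoffs 1, 8, 0 → best response R2.
Row against b3: payoffs 6, 2, 8 → best response R3.
Column against R1: payoffs 0, 6, 7 → best response b3.
Column against R2: payoffs 2, 4, 6 → best response b3.
Column against R3: payoffs 8, 9, 1 → best response b2.
No profile is a mutual best response for all players.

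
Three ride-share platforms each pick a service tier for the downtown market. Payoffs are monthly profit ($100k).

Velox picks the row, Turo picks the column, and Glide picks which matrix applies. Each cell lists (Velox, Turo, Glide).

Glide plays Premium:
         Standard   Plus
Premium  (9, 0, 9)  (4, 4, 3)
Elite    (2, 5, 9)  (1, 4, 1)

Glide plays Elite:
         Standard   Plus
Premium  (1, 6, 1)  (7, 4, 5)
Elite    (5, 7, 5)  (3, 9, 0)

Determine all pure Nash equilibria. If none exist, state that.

(Premium, Standard, Premium): Turo can switch to Plus (0 → 4). Not NE.
(Premium, Standard, Elite): Velox can switch to Elite (1 → 5). Not NE.
(Premium, Plus, Premium): Glide can switch to Elite (3 → 5). Not NE.
(Premium, Plus, Elite): Turo can switch to Standard (4 → 6). Not NE.
(Elite, Standard, Premium): Velox can switch to Premium (2 → 9). Not NE.
(Elite, Standard, Elite): Turo can switch to Plus (7 → 9). Not NE.
(The remaining 2 profiles each have a profitable deviation by the same check.)

This game has no pure Nash equilibrium.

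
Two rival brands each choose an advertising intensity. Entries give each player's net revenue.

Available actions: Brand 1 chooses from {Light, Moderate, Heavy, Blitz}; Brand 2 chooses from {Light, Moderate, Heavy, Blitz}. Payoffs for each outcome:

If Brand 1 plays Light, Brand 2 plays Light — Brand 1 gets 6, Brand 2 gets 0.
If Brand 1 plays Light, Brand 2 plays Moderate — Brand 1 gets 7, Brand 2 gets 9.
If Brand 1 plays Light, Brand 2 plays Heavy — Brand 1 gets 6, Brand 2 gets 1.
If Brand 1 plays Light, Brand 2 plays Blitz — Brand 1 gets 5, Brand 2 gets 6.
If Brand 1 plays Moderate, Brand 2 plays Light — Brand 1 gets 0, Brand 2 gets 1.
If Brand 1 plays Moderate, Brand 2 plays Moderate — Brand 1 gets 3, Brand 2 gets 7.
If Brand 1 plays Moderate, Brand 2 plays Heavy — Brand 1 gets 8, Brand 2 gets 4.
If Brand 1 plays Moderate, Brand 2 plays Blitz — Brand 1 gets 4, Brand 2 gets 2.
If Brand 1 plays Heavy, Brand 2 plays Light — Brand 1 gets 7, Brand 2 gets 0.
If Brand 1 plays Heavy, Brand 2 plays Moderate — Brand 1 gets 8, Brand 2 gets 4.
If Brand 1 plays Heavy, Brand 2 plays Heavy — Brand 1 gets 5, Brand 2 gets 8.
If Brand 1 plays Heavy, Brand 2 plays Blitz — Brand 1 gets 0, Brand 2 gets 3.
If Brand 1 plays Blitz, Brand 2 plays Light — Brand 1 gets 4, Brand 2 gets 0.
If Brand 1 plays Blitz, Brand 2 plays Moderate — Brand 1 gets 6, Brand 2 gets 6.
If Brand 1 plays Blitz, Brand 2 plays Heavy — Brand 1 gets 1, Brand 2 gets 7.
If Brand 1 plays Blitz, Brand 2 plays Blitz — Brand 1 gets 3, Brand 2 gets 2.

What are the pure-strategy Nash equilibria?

No pure-strategy Nash equilibrium.

(Light, Light): Brand 1 can switch to Heavy (6 → 7). Not NE.
(Light, Moderate): Brand 1 can switch to Heavy (7 → 8). Not NE.
(Light, Heavy): Brand 1 can switch to Moderate (6 → 8). Not NE.
(Light, Blitz): Brand 2 can switch to Moderate (6 → 9). Not NE.
(Moderate, Light): Brand 1 can switch to Light (0 → 6). Not NE.
(Moderate, Moderate): Brand 1 can switch to Light (3 → 7). Not NE.
(Moderate, Heavy): Brand 2 can switch to Moderate (4 → 7). Not NE.
(Moderate, Blitz): Brand 1 can switch to Light (4 → 5). Not NE.
(Heavy, Light): Brand 2 can switch to Moderate (0 → 4). Not NE.
(Heavy, Moderate): Brand 2 can switch to Heavy (4 → 8). Not NE.
(The remaining 6 profiles each have a profitable deviation by the same check.)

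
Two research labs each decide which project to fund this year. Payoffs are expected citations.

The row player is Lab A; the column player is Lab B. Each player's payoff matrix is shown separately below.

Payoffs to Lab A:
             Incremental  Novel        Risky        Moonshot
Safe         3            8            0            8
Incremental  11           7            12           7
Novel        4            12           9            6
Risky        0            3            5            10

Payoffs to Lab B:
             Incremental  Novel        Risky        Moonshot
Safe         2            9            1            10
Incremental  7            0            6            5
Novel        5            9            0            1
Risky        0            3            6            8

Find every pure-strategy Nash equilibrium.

For each player, find the best response to each opponent profile; mutual best responses are the pure NE.
Lab A against Incremental: payoffs 3, 11, 4, 0 → best response Incremental.
Lab A against Novel: payoffs 8, 7, 12, 3 → best response Novel.
Lab A against Risky: payoffs 0, 12, 9, 5 → best response Incremental.
Lab A against Moonshot: payoffs 8, 7, 6, 10 → best response Risky.
Lab B against Safe: payoffs 2, 9, 1, 10 → best response Moonshot.
Lab B against Incremental: payoffs 7, 0, 6, 5 → best response Incremental.
Lab B against Novel: payoffs 5, 9, 0, 1 → best response Novel.
Lab B against Risky: payoffs 0, 3, 6, 8 → best response Moonshot.
Mutual best responses: (Incremental, Incremental); (Novel, Novel); (Risky, Moonshot).

(Incremental, Incremental), (Novel, Novel), (Risky, Moonshot)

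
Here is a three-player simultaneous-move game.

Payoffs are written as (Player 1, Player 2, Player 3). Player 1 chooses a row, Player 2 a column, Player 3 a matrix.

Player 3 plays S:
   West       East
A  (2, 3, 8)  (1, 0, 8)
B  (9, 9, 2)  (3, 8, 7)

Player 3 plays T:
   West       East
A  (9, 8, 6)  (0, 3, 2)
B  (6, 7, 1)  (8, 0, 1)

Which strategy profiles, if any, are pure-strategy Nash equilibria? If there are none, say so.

(B, West, S)

(A, West, S): Player 1 can switch to B (2 → 9). Not NE.
(A, West, T): Player 3 can switch to S (6 → 8). Not NE.
(A, East, S): Player 1 can switch to B (1 → 3). Not NE.
(A, East, T): Player 1 can switch to B (0 → 8). Not NE.
(B, West, S): Player 1 gets 9, best alternative 2; Player 2 gets 9, best alternative 8; Player 3 gets 2, best alternative 1. No profitable deviation — NE.
(B, West, T): Player 1 can switch to A (6 → 9). Not NE.
(B, East, S): Player 2 can switch to West (8 → 9). Not NE.
(B, East, T): Player 2 can switch to West (0 → 7). Not NE.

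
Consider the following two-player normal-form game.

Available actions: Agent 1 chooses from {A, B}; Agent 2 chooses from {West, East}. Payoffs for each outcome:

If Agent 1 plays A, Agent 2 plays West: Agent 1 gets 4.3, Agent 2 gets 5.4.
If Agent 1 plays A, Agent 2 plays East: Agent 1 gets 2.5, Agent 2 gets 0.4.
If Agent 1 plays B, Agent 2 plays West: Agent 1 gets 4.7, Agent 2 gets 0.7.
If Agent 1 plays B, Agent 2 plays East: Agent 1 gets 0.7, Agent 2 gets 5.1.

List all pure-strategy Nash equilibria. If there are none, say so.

No pure-strategy Nash equilibrium.

For each strategy profile, look for a profitable unilateral deviation.
(A, West): Agent 1 can switch to B (4.3 → 4.7). Not NE.
(A, East): Agent 2 can switch to West (0.4 → 5.4). Not NE.
(B, West): Agent 2 can switch to East (0.7 → 5.1). Not NE.
(B, East): Agent 1 can switch to A (0.7 → 2.5). Not NE.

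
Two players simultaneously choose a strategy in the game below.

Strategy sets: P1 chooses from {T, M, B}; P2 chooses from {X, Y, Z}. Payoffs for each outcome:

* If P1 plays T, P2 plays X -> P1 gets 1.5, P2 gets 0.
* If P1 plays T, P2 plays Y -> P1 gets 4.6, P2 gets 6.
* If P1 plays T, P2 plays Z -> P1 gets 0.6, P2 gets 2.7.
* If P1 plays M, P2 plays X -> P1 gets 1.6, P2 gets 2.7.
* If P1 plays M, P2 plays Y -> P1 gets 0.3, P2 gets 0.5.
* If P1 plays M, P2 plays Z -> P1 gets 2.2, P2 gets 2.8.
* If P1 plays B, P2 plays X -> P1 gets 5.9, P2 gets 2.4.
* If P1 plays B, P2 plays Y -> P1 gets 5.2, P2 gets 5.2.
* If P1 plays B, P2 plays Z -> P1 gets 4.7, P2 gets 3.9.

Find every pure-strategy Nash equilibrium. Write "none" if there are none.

P1 against X: payoffs 1.5, 1.6, 5.9 → best response B.
P1 against Y: payoffs 4.6, 0.3, 5.2 → best response B.
P1 against Z: payoffs 0.6, 2.2, 4.7 → best response B.
P2 against T: payoffs 0, 6, 2.7 → best response Y.
P2 against M: payoffs 2.7, 0.5, 2.8 → best response Z.
P2 against B: payoffs 2.4, 5.2, 3.9 → best response Y.
Mutual best responses: (B, Y).

The unique pure-strategy Nash equilibrium is (B, Y).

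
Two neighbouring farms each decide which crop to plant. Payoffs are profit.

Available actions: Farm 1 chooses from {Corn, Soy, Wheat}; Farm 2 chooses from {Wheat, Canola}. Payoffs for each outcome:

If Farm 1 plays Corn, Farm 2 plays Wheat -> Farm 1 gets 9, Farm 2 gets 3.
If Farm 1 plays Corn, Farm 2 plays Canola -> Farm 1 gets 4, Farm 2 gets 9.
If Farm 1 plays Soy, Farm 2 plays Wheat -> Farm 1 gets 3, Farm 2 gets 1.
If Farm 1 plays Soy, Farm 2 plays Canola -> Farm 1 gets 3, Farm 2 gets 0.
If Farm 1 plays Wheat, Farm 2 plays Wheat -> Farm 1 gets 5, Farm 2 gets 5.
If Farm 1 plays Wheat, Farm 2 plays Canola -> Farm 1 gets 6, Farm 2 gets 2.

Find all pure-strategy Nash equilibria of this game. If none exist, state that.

No pure-strategy Nash equilibrium.

Farm 1 against Wheat: payoffs 9, 3, 5 → best response Corn.
Farm 1 against Canola: payoffs 4, 3, 6 → best response Wheat.
Farm 2 against Corn: payoffs 3, 9 → best response Canola.
Farm 2 against Soy: payoffs 1, 0 → best response Wheat.
Farm 2 against Wheat: payoffs 5, 2 → best response Wheat.
No profile is a mutual best response for all players.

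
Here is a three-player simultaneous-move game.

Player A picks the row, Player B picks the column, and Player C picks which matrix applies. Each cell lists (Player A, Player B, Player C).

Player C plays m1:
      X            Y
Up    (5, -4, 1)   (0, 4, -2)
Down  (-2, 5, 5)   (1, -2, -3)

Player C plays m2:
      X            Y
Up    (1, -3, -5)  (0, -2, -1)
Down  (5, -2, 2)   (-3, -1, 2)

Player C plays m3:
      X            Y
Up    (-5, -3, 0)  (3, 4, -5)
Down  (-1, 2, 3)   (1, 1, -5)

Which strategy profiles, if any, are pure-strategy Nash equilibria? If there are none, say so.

Pure NE: (Up, Y, m2)

(Up, X, m1): Player B can switch to Y (-4 → 4). Not NE.
(Up, X, m2): Player A can switch to Down (1 → 5). Not NE.
(Up, X, m3): Player A can switch to Down (-5 → -1). Not NE.
(Up, Y, m1): Player A can switch to Down (0 → 1). Not NE.
(Up, Y, m2): Player A gets 0, best alternative -3; Player B gets -2, best alternative -3; Player C gets -1, best alternative -2. No profitable deviation — NE.
(Up, Y, m3): Player C can switch to m1 (-5 → -2). Not NE.
(Down, X, m1): Player A can switch to Up (-2 → 5). Not NE.
(Down, X, m2): Player B can switch to Y (-2 → -1). Not NE.
(Down, X, m3): Player C can switch to m1 (3 → 5). Not NE.
(Down, Y, m1): Player B can switch to X (-2 → 5). Not NE.
(Down, Y, m2): Player A can switch to Up (-3 → 0). Not NE.
(Down, Y, m3): Player A can switch to Up (1 → 3). Not NE.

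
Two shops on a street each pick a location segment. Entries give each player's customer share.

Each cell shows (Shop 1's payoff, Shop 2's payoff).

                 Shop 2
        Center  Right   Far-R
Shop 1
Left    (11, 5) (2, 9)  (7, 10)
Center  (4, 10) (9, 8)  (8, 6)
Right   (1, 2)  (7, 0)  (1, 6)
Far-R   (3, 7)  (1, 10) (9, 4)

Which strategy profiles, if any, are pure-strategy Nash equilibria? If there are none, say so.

Shop 1 against Center: payoffs 11, 4, 1, 3 → best response Left.
Shop 1 against Right: payoffs 2, 9, 7, 1 → best response Center.
Shop 1 against Far-R: payoffs 7, 8, 1, 9 → best response Far-R.
Shop 2 against Left: payoffs 5, 9, 10 → best response Far-R.
Shop 2 against Center: payoffs 10, 8, 6 → best response Center.
Shop 2 against Right: payoffs 2, 0, 6 → best response Far-R.
Shop 2 against Far-R: payoffs 7, 10, 4 → best response Right.
No profile is a mutual best response for all players.

This game has no pure Nash equilibrium.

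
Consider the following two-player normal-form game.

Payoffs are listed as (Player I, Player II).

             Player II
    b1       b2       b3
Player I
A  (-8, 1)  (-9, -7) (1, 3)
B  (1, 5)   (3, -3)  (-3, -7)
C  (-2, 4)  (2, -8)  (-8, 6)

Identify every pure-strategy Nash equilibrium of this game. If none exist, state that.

The pure Nash equilibria are (A, b3) and (B, b1).

(A, b1): Player I can switch to B (-8 → 1). Not NE.
(A, b2): Player I can switch to B (-9 → 3). Not NE.
(A, b3): Player I gets 1, best alternative -3; Player II gets 3, best alternative 1. No profitable deviation — NE.
(B, b1): Player I gets 1, best alternative -2; Player II gets 5, best alternative -3. No profitable deviation — NE.
(B, b2): Player II can switch to b1 (-3 → 5). Not NE.
(B, b3): Player I can switch to A (-3 → 1). Not NE.
(C, b1): Player I can switch to B (-2 → 1). Not NE.
(C, b2): Player I can switch to B (2 → 3). Not NE.
(C, b3): Player I can switch to A (-8 → 1). Not NE.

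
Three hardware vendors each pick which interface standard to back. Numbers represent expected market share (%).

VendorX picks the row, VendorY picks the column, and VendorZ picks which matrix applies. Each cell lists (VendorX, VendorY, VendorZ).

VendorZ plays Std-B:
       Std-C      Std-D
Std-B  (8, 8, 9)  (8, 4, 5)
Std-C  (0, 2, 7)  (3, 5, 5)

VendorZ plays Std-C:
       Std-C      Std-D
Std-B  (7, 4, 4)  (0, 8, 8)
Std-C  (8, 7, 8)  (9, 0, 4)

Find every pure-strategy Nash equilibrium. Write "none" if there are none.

The pure Nash equilibria are (Std-B, Std-C, Std-B) and (Std-C, Std-C, Std-C).

For each strategy profile, look for a profitable unilateral deviation.
(Std-B, Std-C, Std-B): VendorX gets 8, best alternative 0; VendorY gets 8, best alternative 4; VendorZ gets 9, best alternative 4. No profitable deviation — NE.
(Std-B, Std-C, Std-C): VendorX can switch to Std-C (7 → 8). Not NE.
(Std-B, Std-D, Std-B): VendorY can switch to Std-C (4 → 8). Not NE.
(Std-B, Std-D, Std-C): VendorX can switch to Std-C (0 → 9). Not NE.
(Std-C, Std-C, Std-B): VendorX can switch to Std-B (0 → 8). Not NE.
(Std-C, Std-C, Std-C): VendorX gets 8, best alternative 7; VendorY gets 7, best alternative 0; VendorZ gets 8, best alternative 7. No profitable deviation — NE.
(Std-C, Std-D, Std-B): VendorX can switch to Std-B (3 → 8). Not NE.
(Std-C, Std-D, Std-C): VendorY can switch to Std-C (0 → 7). Not NE.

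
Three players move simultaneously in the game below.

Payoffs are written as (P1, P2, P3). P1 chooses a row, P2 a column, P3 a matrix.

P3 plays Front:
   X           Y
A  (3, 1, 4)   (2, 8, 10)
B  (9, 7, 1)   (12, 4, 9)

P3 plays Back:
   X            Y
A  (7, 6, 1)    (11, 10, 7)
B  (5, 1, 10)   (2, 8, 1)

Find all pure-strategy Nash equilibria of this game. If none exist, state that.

This game has no pure Nash equilibrium.

Mark each player's best response to every combination of opponents' strategies; a profile where every player is best-responding is a pure Nash equilibrium.
P1 against (X, Front): payoffs 3, 9 → best response B.
P1 against (X, Back): payoffs 7, 5 → best response A.
P1 against (Y, Front): payoffs 2, 12 → best response B.
P1 against (Y, Back): payoffs 11, 2 → best response A.
P2 against (A, Front): payoffs 1, 8 → best response Y.
P2 against (A, Back): payoffs 6, 10 → best response Y.
P2 against (B, Front): payoffs 7, 4 → best response X.
P2 against (B, Back): payoffs 1, 8 → best response Y.
P3 against (A, X): payoffs 4, 1 → best response Front.
P3 against (A, Y): payoffs 10, 7 → best response Front.
P3 against (B, X): payoffs 1, 10 → best response Back.
P3 against (B, Y): payoffs 9, 1 → best response Front.
No profile is a mutual best response for all players.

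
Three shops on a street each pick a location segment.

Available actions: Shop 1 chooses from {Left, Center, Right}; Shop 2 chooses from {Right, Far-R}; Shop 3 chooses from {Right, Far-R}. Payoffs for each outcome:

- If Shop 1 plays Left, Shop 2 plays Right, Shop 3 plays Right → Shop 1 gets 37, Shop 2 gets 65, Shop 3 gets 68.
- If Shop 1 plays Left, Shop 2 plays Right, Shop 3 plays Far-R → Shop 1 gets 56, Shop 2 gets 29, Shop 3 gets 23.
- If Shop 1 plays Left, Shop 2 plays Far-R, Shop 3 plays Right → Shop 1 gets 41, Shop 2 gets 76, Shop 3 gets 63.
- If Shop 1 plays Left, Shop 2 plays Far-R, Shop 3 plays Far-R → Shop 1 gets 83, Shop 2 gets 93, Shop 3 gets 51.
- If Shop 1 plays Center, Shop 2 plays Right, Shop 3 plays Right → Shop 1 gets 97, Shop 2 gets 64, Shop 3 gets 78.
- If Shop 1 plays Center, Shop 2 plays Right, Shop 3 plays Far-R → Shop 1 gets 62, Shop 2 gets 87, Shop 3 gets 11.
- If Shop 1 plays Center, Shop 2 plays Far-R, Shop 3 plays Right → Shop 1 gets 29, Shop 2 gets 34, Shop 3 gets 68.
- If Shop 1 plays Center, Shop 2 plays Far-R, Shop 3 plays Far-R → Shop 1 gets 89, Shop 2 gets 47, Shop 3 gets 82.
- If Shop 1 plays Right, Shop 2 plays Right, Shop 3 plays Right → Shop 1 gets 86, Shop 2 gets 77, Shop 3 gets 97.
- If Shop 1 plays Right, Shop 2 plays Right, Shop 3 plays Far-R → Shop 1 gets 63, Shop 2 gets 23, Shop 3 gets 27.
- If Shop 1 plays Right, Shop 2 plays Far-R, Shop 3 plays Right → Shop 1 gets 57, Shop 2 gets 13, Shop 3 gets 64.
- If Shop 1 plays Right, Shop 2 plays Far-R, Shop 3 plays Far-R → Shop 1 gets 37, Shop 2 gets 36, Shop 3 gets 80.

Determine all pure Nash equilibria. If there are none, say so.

(Center, Right, Right)

(Left, Right, Right): Shop 1 can switch to Center (37 → 97). Not NE.
(Left, Right, Far-R): Shop 1 can switch to Center (56 → 62). Not NE.
(Left, Far-R, Right): Shop 1 can switch to Right (41 → 57). Not NE.
(Left, Far-R, Far-R): Shop 1 can switch to Center (83 → 89). Not NE.
(Center, Right, Right): Shop 1 gets 97, best alternative 86; Shop 2 gets 64, best alternative 34; Shop 3 gets 78, best alternative 11. No profitable deviation — NE.
(Center, Right, Far-R): Shop 1 can switch to Right (62 → 63). Not NE.
(Center, Far-R, Right): Shop 1 can switch to Left (29 → 41). Not NE.
(The remaining 5 profiles each have a profitable deviation by the same check.)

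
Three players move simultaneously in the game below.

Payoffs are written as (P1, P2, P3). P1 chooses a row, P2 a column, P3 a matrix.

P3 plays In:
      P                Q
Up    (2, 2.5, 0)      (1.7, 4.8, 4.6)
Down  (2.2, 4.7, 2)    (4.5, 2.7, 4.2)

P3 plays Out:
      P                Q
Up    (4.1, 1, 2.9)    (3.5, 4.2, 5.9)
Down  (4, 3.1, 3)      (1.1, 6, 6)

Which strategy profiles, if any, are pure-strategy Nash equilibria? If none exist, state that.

(Up, P, In): P1 can switch to Down (2 → 2.2). Not NE.
(Up, P, Out): P2 can switch to Q (1 → 4.2). Not NE.
(Up, Q, In): P1 can switch to Down (1.7 → 4.5). Not NE.
(Up, Q, Out): P1 gets 3.5, best alternative 1.1; P2 gets 4.2, best alternative 1; P3 gets 5.9, best alternative 4.6. No profitable deviation — NE.
(Down, P, In): P3 can switch to Out (2 → 3). Not NE.
(Down, P, Out): P1 can switch to Up (4 → 4.1). Not NE.
(Down, Q, In): P2 can switch to P (2.7 → 4.7). Not NE.
(The remaining 1 profile has a profitable deviation by the same check.)

The unique pure-strategy Nash equilibrium is (Up, Q, Out).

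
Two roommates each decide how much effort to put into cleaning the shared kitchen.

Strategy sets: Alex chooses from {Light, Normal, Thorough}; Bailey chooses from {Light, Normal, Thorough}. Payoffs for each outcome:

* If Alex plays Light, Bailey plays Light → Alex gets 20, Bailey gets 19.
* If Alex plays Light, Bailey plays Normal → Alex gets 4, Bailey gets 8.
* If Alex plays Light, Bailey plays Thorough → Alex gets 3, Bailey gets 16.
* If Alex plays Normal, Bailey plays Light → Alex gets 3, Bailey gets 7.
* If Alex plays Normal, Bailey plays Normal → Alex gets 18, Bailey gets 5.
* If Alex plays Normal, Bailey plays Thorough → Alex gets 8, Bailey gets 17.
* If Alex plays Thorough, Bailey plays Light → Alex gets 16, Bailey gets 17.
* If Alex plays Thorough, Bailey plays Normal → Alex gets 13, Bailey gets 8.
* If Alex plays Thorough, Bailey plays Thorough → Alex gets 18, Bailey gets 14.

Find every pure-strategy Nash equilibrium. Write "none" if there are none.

Alex against Light: payoffs 20, 3, 16 → best response Light.
Alex against Normal: payoffs 4, 18, 13 → best response Normal.
Alex against Thorough: payoffs 3, 8, 18 → best response Thorough.
Bailey against Light: payoffs 19, 8, 16 → best response Light.
Bailey against Normal: payoffs 7, 5, 17 → best response Thorough.
Bailey against Thorough: payoffs 17, 8, 14 → best response Light.
Mutual best responses: (Light, Light).

Pure NE: (Light, Light)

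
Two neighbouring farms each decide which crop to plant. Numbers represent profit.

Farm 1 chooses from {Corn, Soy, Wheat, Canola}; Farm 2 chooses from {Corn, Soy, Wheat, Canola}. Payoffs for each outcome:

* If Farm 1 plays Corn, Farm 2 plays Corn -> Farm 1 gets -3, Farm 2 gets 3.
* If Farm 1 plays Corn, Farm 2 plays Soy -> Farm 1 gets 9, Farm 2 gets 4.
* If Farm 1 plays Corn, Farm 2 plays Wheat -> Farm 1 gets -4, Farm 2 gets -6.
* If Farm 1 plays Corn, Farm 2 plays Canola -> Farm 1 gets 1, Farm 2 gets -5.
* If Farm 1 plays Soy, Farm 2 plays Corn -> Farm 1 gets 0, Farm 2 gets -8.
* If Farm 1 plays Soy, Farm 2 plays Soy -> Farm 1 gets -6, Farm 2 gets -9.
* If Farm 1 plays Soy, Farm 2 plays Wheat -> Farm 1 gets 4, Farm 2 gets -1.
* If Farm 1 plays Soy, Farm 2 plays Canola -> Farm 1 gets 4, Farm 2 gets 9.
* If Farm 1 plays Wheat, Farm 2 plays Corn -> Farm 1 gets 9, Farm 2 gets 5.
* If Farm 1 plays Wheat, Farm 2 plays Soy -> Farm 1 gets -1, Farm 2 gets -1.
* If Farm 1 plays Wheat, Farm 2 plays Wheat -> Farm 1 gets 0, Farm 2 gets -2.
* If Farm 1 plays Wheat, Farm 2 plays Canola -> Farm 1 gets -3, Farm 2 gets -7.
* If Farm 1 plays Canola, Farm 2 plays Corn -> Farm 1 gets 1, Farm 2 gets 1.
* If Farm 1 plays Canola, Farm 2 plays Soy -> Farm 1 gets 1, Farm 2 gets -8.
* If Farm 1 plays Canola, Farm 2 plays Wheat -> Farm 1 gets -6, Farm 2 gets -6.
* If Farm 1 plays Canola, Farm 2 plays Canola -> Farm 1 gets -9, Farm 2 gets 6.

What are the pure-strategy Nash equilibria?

Mark each player's best response to every combination of opponents' strategies; a profile where every player is best-responding is a pure Nash equilibrium.
Farm 1 against Corn: payoffs -3, 0, 9, 1 → best response Wheat.
Farm 1 against Soy: payoffs 9, -6, -1, 1 → best response Corn.
Farm 1 against Wheat: payoffs -4, 4, 0, -6 → best response Soy.
Farm 1 against Canola: payoffs 1, 4, -3, -9 → best response Soy.
Farm 2 against Corn: payoffs 3, 4, -6, -5 → best response Soy.
Farm 2 against Soy: payoffs -8, -9, -1, 9 → best response Canola.
Farm 2 against Wheat: payoffs 5, -1, -2, -7 → best response Corn.
Farm 2 against Canola: payoffs 1, -8, -6, 6 → best response Canola.
Mutual best responses: (Corn, Soy); (Soy, Canola); (Wheat, Corn).

Pure-strategy Nash equilibria: (Corn, Soy), (Soy, Canola), (Wheat, Corn)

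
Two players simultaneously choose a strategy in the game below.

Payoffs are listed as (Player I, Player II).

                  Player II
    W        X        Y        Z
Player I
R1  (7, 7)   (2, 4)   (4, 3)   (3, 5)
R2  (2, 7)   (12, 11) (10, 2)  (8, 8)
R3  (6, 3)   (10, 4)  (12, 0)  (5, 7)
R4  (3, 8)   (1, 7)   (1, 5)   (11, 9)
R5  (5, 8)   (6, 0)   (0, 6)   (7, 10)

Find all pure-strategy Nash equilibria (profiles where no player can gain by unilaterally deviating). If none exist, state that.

(R1, W), (R2, X), (R4, Z)

For each player, find the best response to each opponent profile; mutual best responses are the pure NE.
Player I against W: payoffs 7, 2, 6, 3, 5 → best response R1.
Player I against X: payoffs 2, 12, 10, 1, 6 → best response R2.
Player I against Y: payoffs 4, 10, 12, 1, 0 → best response R3.
Player I against Z: payoffs 3, 8, 5, 11, 7 → best response R4.
Player II against R1: payoffs 7, 4, 3, 5 → best response W.
Player II against R2: payoffs 7, 11, 2, 8 → best response X.
Player II against R3: payoffs 3, 4, 0, 7 → best response Z.
Player II against R4: payoffs 8, 7, 5, 9 → best response Z.
Player II against R5: payoffs 8, 0, 6, 10 → best response Z.
Mutual best responses: (R1, W); (R2, X); (R4, Z).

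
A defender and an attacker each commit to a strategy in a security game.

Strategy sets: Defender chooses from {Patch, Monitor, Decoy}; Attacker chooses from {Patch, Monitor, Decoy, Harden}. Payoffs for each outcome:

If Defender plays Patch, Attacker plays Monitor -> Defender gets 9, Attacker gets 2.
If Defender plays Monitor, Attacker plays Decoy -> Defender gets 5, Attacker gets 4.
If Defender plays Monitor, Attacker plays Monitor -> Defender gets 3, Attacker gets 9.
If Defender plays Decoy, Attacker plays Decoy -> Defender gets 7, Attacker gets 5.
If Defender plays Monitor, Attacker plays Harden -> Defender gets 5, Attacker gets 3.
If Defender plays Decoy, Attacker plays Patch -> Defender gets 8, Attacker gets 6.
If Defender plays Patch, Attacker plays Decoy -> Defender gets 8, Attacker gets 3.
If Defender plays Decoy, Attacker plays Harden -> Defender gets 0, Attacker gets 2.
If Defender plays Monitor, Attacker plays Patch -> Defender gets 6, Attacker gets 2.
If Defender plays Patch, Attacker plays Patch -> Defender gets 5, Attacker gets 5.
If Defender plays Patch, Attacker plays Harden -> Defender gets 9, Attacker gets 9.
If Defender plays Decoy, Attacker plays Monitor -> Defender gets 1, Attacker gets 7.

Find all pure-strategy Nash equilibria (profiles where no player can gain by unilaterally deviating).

Pure NE: (Patch, Harden)

Defender against Patch: payoffs 5, 6, 8 → best response Decoy.
Defender against Monitor: payoffs 9, 3, 1 → best response Patch.
Defender against Decoy: payoffs 8, 5, 7 → best response Patch.
Defender against Harden: payoffs 9, 5, 0 → best response Patch.
Attacker against Patch: payoffs 5, 2, 3, 9 → best response Harden.
Attacker against Monitor: payoffs 2, 9, 4, 3 → best response Monitor.
Attacker against Decoy: payoffs 6, 7, 5, 2 → best response Monitor.
Mutual best responses: (Patch, Harden).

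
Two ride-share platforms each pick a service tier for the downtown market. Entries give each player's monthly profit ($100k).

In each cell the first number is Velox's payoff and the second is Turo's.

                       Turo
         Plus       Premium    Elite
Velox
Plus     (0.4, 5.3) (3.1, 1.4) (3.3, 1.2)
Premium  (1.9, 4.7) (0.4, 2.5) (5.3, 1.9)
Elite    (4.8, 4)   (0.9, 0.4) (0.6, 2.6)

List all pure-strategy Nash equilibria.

(Elite, Plus)

Velox against Plus: payoffs 0.4, 1.9, 4.8 → best response Elite.
Velox against Premium: payoffs 3.1, 0.4, 0.9 → best response Plus.
Velox against Elite: payoffs 3.3, 5.3, 0.6 → best response Premium.
Turo against Plus: payoffs 5.3, 1.4, 1.2 → best response Plus.
Turo against Premium: payoffs 4.7, 2.5, 1.9 → best response Plus.
Turo against Elite: payoffs 4, 0.4, 2.6 → best response Plus.
Mutual best responses: (Elite, Plus).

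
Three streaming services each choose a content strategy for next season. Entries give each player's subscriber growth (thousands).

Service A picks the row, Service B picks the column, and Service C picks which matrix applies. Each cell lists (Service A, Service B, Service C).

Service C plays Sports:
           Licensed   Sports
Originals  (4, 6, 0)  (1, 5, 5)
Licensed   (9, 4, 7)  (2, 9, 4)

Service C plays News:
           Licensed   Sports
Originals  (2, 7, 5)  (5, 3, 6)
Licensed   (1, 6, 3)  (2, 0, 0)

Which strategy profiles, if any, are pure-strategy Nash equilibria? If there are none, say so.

The pure Nash equilibria are (Originals, Licensed, News), (Licensed, Sports, Sports).

Service A against (Licensed, Sports): payoffs 4, 9 → best response Licensed.
Service A against (Licensed, News): payoffs 2, 1 → best response Originals.
Service A against (Sports, Sports): payoffs 1, 2 → best response Licensed.
Service A against (Sports, News): payoffs 5, 2 → best response Originals.
Service B against (Originals, Sports): payoffs 6, 5 → best response Licensed.
Service B against (Originals, News): payoffs 7, 3 → best response Licensed.
Service B against (Licensed, Sports): payoffs 4, 9 → best response Sports.
Service B against (Licensed, News): payoffs 6, 0 → best response Licensed.
Service C against (Originals, Licensed): payoffs 0, 5 → best response News.
Service C against (Originals, Sports): payoffs 5, 6 → best response News.
Service C against (Licensed, Licensed): payoffs 7, 3 → best response Sports.
Service C against (Licensed, Sports): payoffs 4, 0 → best response Sports.
Mutual best responses: (Originals, Licensed, News); (Licensed, Sports, Sports).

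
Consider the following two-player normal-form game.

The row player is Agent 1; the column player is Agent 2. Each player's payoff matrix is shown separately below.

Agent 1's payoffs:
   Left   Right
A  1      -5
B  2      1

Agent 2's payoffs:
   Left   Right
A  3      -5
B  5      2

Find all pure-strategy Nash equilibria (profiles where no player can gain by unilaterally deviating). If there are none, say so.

Agent 1 against Left: payoffs 1, 2 → best response B.
Agent 1 against Right: payoffs -5, 1 → best response B.
Agent 2 against A: payoffs 3, -5 → best response Left.
Agent 2 against B: payoffs 5, 2 → best response Left.
Mutual best responses: (B, Left).

The unique pure-strategy Nash equilibrium is (B, Left).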